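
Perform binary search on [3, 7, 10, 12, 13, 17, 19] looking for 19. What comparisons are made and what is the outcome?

Binary search for 19 in [3, 7, 10, 12, 13, 17, 19]:

lo=0, hi=6, mid=3, arr[mid]=12 -> 12 < 19, search right half
lo=4, hi=6, mid=5, arr[mid]=17 -> 17 < 19, search right half
lo=6, hi=6, mid=6, arr[mid]=19 -> Found target at index 6!

Binary search finds 19 at index 6 after 3 comparisons. The search repeatedly halves the search space by comparing with the middle element.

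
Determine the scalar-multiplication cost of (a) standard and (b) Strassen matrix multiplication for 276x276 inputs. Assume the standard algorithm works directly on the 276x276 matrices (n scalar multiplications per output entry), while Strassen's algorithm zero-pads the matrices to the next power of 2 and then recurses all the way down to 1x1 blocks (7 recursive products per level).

Matrix multiplication for 276x276 matrices:

Strassen's algorithm requires power-of-2 dimensions. Pad 276x276 to 512x512 (next power of 2).

Standard algorithm: 276^3 = 21024576 multiplications
Strassen's algorithm: 7^(log2(512)) = 7^9 = 40353607 multiplications
Difference: 21024576 - 40353607 = -19329031 (Strassen uses MORE here due to padding overhead — for small or just-over-power-of-2 n, padding can outweigh the per-level savings)

Standard: 21024576 multiplications (276^3). Strassen: 40353607 multiplications (7^9, after padding to 512x512). Strassen reduces 8 recursive multiplications to 7 at each level.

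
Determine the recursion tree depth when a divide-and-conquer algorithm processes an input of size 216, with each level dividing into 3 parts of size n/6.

For divide and conquer with division factor 6:

Problem sizes at each level:
Level 0: 216
Level 1: 36
Level 2: 6
Level 3: 1

The root is level 0 and the size-1 base case is level 3 (the tree spans levels 0 through 3, i.e. 4 levels counting the root), so the depth is the number of divisions: log_6(216) = 3

The recursion tree depth is log_6(216) = 3. At each level, the problem size is divided by 6, so it takes 3 divisions to reduce to a base case of size 1. The algorithm makes 3 recursive calls at each level.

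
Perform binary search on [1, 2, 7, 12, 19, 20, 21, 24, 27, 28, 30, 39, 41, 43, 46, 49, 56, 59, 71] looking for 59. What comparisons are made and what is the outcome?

Binary search for 59 in [1, 2, 7, 12, 19, 20, 21, 24, 27, 28, 30, 39, 41, 43, 46, 49, 56, 59, 71]:

lo=0, hi=18, mid=9, arr[mid]=28 -> 28 < 59, search right half
lo=10, hi=18, mid=14, arr[mid]=46 -> 46 < 59, search right half
lo=15, hi=18, mid=16, arr[mid]=56 -> 56 < 59, search right half
lo=17, hi=18, mid=17, arr[mid]=59 -> Found target at index 17!

Binary search finds 59 at index 17 after 4 comparisons. The search repeatedly halves the search space by comparing with the middle element.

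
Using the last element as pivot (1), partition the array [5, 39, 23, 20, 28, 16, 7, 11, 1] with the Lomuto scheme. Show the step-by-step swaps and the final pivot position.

Lomuto partition with pivot = 1:

Initial array: [5, 39, 23, 20, 28, 16, 7, 11, 1]

arr[0]=5 > 1: no swap
arr[1]=39 > 1: no swap
arr[2]=23 > 1: no swap
arr[3]=20 > 1: no swap
arr[4]=28 > 1: no swap
arr[5]=16 > 1: no swap
arr[6]=7 > 1: no swap
arr[7]=11 > 1: no swap

Place pivot at position 0: [1, 39, 23, 20, 28, 16, 7, 11, 5]
Pivot position: 0

After partitioning with pivot 1, the array becomes [1, 39, 23, 20, 28, 16, 7, 11, 5]. The pivot is placed at index 0. All elements to the left of the pivot are <= 1, and all elements to the right are > 1.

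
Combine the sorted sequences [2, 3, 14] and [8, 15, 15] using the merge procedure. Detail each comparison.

Merging process:

Compare 2 vs 8: take 2 from left. Merged: [2]
Compare 3 vs 8: take 3 from left. Merged: [2, 3]
Compare 14 vs 8: take 8 from right. Merged: [2, 3, 8]
Compare 14 vs 15: take 14 from left. Merged: [2, 3, 8, 14]
Append remaining from right: [15, 15]. Merged: [2, 3, 8, 14, 15, 15]

Final merged array: [2, 3, 8, 14, 15, 15]
Total comparisons: 4

The merged array is [2, 3, 8, 14, 15, 15], requiring 4 comparisons. The merge step runs in O(n) time where n is the total number of elements.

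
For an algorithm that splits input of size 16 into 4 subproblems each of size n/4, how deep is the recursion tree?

For divide and conquer with division factor 4:

Problem sizes at each level:
Level 0: 16
Level 1: 4
Level 2: 1

The root is level 0 and the size-1 base case is level 2 (the tree spans levels 0 through 2, i.e. 3 levels counting the root), so the depth is the number of divisions: log_4(16) = 2

The recursion tree depth is log_4(16) = 2. At each level, the problem size is divided by 4, so it takes 2 divisions to reduce to a base case of size 1. The algorithm makes 4 recursive calls at each level.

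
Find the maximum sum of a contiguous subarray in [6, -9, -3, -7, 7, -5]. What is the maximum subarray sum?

Using Kadane's algorithm on [6, -9, -3, -7, 7, -5]:

Scanning through the array:
Position 1 (value -9): max_ending_here = -3, max_so_far = 6
Position 2 (value -3): max_ending_here = -3, max_so_far = 6
Position 3 (value -7): max_ending_here = -7, max_so_far = 6
Position 4 (value 7): max_ending_here = 7, max_so_far = 7
Position 5 (value -5): max_ending_here = 2, max_so_far = 7

Maximum subarray: [7]
Maximum sum: 7

The maximum subarray is [7] with sum 7. This subarray runs from index 4 to index 4.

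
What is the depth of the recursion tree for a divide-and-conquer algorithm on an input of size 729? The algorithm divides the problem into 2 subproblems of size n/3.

For divide and conquer with division factor 3:

Problem sizes at each level:
Level 0: 729
Level 1: 243
Level 2: 81
Level 3: 27
Level 4: 9
Level 5: 3
Level 6: 1

The root is level 0 and the size-1 base case is level 6 (the tree spans levels 0 through 6, i.e. 7 levels counting the root), so the depth is the number of divisions: log_3(729) = 6

The recursion tree depth is log_3(729) = 6. At each level, the problem size is divided by 3, so it takes 6 divisions to reduce to a base case of size 1. The algorithm makes 2 recursive calls at each level.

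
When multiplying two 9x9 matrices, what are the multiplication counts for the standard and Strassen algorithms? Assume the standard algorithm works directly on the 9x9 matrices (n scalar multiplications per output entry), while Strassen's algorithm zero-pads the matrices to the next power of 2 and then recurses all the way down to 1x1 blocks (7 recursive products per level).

Matrix multiplication for 9x9 matrices:

Strassen's algorithm requires power-of-2 dimensions. Pad 9x9 to 16x16 (next power of 2).

Standard algorithm: 9^3 = 729 multiplications
Strassen's algorithm: 7^(log2(16)) = 7^4 = 2401 multiplications
Difference: 729 - 2401 = -1672 (Strassen uses MORE here due to padding overhead — for small or just-over-power-of-2 n, padding can outweigh the per-level savings)

Standard: 729 multiplications (9^3). Strassen: 2401 multiplications (7^4, after padding to 16x16). Strassen reduces 8 recursive multiplications to 7 at each level.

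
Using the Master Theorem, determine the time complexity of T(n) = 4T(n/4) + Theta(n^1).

Master Theorem for T(n) = 4T(n/4) + O(n^1):

a = 4, b = 4, c = 1
log_b(a) = log_4(4) = 1.0000

Case 2: c = 1 = log_4(4) = 1.0000
T(n) = O(n^1 log n) = O(n log n)

For T(n) = 4T(n/4) + O(n^1): log_4(4) = 1.0000. This is Case 2 of the Master Theorem (c = log_b(a), equal work at all levels), giving O(n log n).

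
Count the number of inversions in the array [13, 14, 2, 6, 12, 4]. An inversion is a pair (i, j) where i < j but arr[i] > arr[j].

Finding inversions in [13, 14, 2, 6, 12, 4]:

(0, 2): arr[0]=13 > arr[2]=2
(0, 3): arr[0]=13 > arr[3]=6
(0, 4): arr[0]=13 > arr[4]=12
(0, 5): arr[0]=13 > arr[5]=4
(1, 2): arr[1]=14 > arr[2]=2
(1, 3): arr[1]=14 > arr[3]=6
(1, 4): arr[1]=14 > arr[4]=12
(1, 5): arr[1]=14 > arr[5]=4
(3, 5): arr[3]=6 > arr[5]=4
(4, 5): arr[4]=12 > arr[5]=4

Total inversions: 10

The array has 10 inversion(s): (0,2), (0,3), (0,4), (0,5), (1,2), (1,3), (1,4), (1,5), (3,5), (4,5). Each pair (i,j) satisfies i < j and arr[i] > arr[j].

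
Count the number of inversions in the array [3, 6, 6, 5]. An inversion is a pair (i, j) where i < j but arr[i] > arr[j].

Finding inversions in [3, 6, 6, 5]:

(1, 3): arr[1]=6 > arr[3]=5
(2, 3): arr[2]=6 > arr[3]=5

Total inversions: 2

The array has 2 inversion(s): (1,3), (2,3). Each pair (i,j) satisfies i < j and arr[i] > arr[j].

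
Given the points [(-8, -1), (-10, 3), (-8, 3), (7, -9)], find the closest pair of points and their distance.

Computing all pairwise distances among 4 points:

d((-8, -1), (-10, 3)) = 4.4721
d((-8, -1), (-8, 3)) = 4.0
d((-8, -1), (7, -9)) = 17.0
d((-10, 3), (-8, 3)) = 2.0 <-- minimum
d((-10, 3), (7, -9)) = 20.8087
d((-8, 3), (7, -9)) = 19.2094

Closest pair: (-10, 3) and (-8, 3) with distance 2.0

The closest pair is (-10, 3) and (-8, 3) with Euclidean distance 2.0. For 4 points, brute-force pairwise comparison is shown above. For large n, the divide-and-conquer algorithm (sort by x, recurse on halves, check the dividing strip) achieves O(n log n).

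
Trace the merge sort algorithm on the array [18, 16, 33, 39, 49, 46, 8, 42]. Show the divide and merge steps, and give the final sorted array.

Merge sort trace:

Split: [18, 16, 33, 39, 49, 46, 8, 42] -> [18, 16, 33, 39] and [49, 46, 8, 42]
  Split: [18, 16, 33, 39] -> [18, 16] and [33, 39]
    Split: [18, 16] -> [18] and [16]
    Merge: [18] + [16] -> [16, 18]
    Split: [33, 39] -> [33] and [39]
    Merge: [33] + [39] -> [33, 39]
  Merge: [16, 18] + [33, 39] -> [16, 18, 33, 39]
  Split: [49, 46, 8, 42] -> [49, 46] and [8, 42]
    Split: [49, 46] -> [49] and [46]
    Merge: [49] + [46] -> [46, 49]
    Split: [8, 42] -> [8] and [42]
    Merge: [8] + [42] -> [8, 42]
  Merge: [46, 49] + [8, 42] -> [8, 42, 46, 49]
Merge: [16, 18, 33, 39] + [8, 42, 46, 49] -> [8, 16, 18, 33, 39, 42, 46, 49]

Final sorted array: [8, 16, 18, 33, 39, 42, 46, 49]

The merge sort proceeds by recursively splitting the array and merging sorted halves.
After all merges, the sorted array is [8, 16, 18, 33, 39, 42, 46, 49].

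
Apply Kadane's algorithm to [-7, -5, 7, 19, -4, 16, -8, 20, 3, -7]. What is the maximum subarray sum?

Using Kadane's algorithm on [-7, -5, 7, 19, -4, 16, -8, 20, 3, -7]:

Scanning through the array:
Position 1 (value -5): max_ending_here = -5, max_so_far = -5
Position 2 (value 7): max_ending_here = 7, max_so_far = 7
Position 3 (value 19): max_ending_here = 26, max_so_far = 26
Position 4 (value -4): max_ending_here = 22, max_so_far = 26
Position 5 (value 16): max_ending_here = 38, max_so_far = 38
Position 6 (value -8): max_ending_here = 30, max_so_far = 38
Position 7 (value 20): max_ending_here = 50, max_so_far = 50
Position 8 (value 3): max_ending_here = 53, max_so_far = 53
Position 9 (value -7): max_ending_here = 46, max_so_far = 53

Maximum subarray: [7, 19, -4, 16, -8, 20, 3]
Maximum sum: 53

The maximum subarray is [7, 19, -4, 16, -8, 20, 3] with sum 53. This subarray runs from index 2 to index 8.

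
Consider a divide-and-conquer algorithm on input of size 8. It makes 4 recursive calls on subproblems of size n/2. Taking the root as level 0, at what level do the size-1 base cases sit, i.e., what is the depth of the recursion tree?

For divide and conquer with division factor 2:

Problem sizes at each level:
Level 0: 8
Level 1: 4
Level 2: 2
Level 3: 1

The root is level 0 and the size-1 base case is level 3 (the tree spans levels 0 through 3, i.e. 4 levels counting the root), so the depth is the number of divisions: log_2(8) = 3

The recursion tree depth is log_2(8) = 3. At each level, the problem size is divided by 2, so it takes 3 divisions to reduce to a base case of size 1. The algorithm makes 4 recursive calls at each level.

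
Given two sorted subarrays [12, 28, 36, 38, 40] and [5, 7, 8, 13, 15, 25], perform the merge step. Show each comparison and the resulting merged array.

Merging process:

Compare 12 vs 5: take 5 from right. Merged: [5]
Compare 12 vs 7: take 7 from right. Merged: [5, 7]
Compare 12 vs 8: take 8 from right. Merged: [5, 7, 8]
Compare 12 vs 13: take 12 from left. Merged: [5, 7, 8, 12]
Compare 28 vs 13: take 13 from right. Merged: [5, 7, 8, 12, 13]
Compare 28 vs 15: take 15 from right. Merged: [5, 7, 8, 12, 13, 15]
Compare 28 vs 25: take 25 from right. Merged: [5, 7, 8, 12, 13, 15, 25]
Append remaining from left: [28, 36, 38, 40]. Merged: [5, 7, 8, 12, 13, 15, 25, 28, 36, 38, 40]

Final merged array: [5, 7, 8, 12, 13, 15, 25, 28, 36, 38, 40]
Total comparisons: 7

The merged array is [5, 7, 8, 12, 13, 15, 25, 28, 36, 38, 40], requiring 7 comparisons. The merge step runs in O(n) time where n is the total number of elements.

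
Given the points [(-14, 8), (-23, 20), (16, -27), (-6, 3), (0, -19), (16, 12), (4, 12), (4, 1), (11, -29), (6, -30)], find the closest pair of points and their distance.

Computing all pairwise distances among 10 points:

d((-14, 8), (-23, 20)) = 15.0
d((-14, 8), (16, -27)) = 46.0977
d((-14, 8), (-6, 3)) = 9.434
d((-14, 8), (0, -19)) = 30.4138
d((-14, 8), (16, 12)) = 30.2655
d((-14, 8), (4, 12)) = 18.4391
d((-14, 8), (4, 1)) = 19.3132
d((-14, 8), (11, -29)) = 44.6542
d((-14, 8), (6, -30)) = 42.9418
d((-23, 20), (16, -27)) = 61.0737
d((-23, 20), (-6, 3)) = 24.0416
d((-23, 20), (0, -19)) = 45.2769
d((-23, 20), (16, 12)) = 39.8121
d((-23, 20), (4, 12)) = 28.1603
d((-23, 20), (4, 1)) = 33.0151
d((-23, 20), (11, -29)) = 59.6406
d((-23, 20), (6, -30)) = 57.8014
d((16, -27), (-6, 3)) = 37.2022
d((16, -27), (0, -19)) = 17.8885
d((16, -27), (16, 12)) = 39.0
d((16, -27), (4, 12)) = 40.8044
d((16, -27), (4, 1)) = 30.4631
d((16, -27), (11, -29)) = 5.3852
d((16, -27), (6, -30)) = 10.4403
d((-6, 3), (0, -19)) = 22.8035
d((-6, 3), (16, 12)) = 23.7697
d((-6, 3), (4, 12)) = 13.4536
d((-6, 3), (4, 1)) = 10.198
d((-6, 3), (11, -29)) = 36.2353
d((-6, 3), (6, -30)) = 35.1141
d((0, -19), (16, 12)) = 34.8855
d((0, -19), (4, 12)) = 31.257
d((0, -19), (4, 1)) = 20.3961
d((0, -19), (11, -29)) = 14.8661
d((0, -19), (6, -30)) = 12.53
d((16, 12), (4, 12)) = 12.0
d((16, 12), (4, 1)) = 16.2788
d((16, 12), (11, -29)) = 41.3038
d((16, 12), (6, -30)) = 43.1741
d((4, 12), (4, 1)) = 11.0
d((4, 12), (11, -29)) = 41.5933
d((4, 12), (6, -30)) = 42.0476
d((4, 1), (11, -29)) = 30.8058
d((4, 1), (6, -30)) = 31.0644
d((11, -29), (6, -30)) = 5.099 <-- minimum

Closest pair: (11, -29) and (6, -30) with distance 5.099

The closest pair is (11, -29) and (6, -30) with Euclidean distance 5.099. For 10 points, brute-force pairwise comparison is shown above. For large n, the divide-and-conquer algorithm (sort by x, recurse on halves, check the dividing strip) achieves O(n log n).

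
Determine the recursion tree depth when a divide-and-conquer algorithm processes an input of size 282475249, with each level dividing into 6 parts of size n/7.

For divide and conquer with division factor 7:

Problem sizes at each level:
Level 0: 282475249
Level 1: 40353607
Level 2: 5764801
Level 3: 823543
Level 4: 117649
Level 5: 16807
Level 6: 2401
Level 7: 343
Level 8: 49
Level 9: 7
Level 10: 1

The root is level 0 and the size-1 base case is level 10 (the tree spans levels 0 through 10, i.e. 11 levels counting the root), so the depth is the number of divisions: log_7(282475249) = 10

The recursion tree depth is log_7(282475249) = 10. At each level, the problem size is divided by 7, so it takes 10 divisions to reduce to a base case of size 1. The algorithm makes 6 recursive calls at each level.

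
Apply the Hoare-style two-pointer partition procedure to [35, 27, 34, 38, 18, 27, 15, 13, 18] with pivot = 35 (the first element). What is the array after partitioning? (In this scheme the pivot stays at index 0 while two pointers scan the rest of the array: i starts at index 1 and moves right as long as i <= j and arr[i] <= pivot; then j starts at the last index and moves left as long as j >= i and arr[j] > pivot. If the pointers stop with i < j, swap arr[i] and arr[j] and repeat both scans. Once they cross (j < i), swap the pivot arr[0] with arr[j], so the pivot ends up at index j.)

Hoare-style two-pointer partition with pivot = 35:

Initial array: [35, 27, 34, 38, 18, 27, 15, 13, 18]

Pointers start at i = 1, j = 8.
i stops at index 3 (arr[3]=38 > 35), j stops at index 8 (arr[8]=18 <= 35): swap arr[3] and arr[8], array becomes [35, 27, 34, 18, 18, 27, 15, 13, 38]
i ends at 8, j ends at 7: the pointers have crossed (j < i), so scanning stops.

Swap pivot arr[0] with arr[7] to place pivot at position 7: [13, 27, 34, 18, 18, 27, 15, 35, 38]
Pivot position: 7

After partitioning with pivot 35, the array becomes [13, 27, 34, 18, 18, 27, 15, 35, 38]. The pivot is placed at index 7. All elements to the left of the pivot are <= 35, and all elements to the right are > 35.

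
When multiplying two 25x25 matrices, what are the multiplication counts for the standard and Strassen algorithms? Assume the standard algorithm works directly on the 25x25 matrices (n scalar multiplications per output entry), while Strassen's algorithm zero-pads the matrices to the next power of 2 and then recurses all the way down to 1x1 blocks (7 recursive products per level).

Matrix multiplication for 25x25 matrices:

Strassen's algorithm requires power-of-2 dimensions. Pad 25x25 to 32x32 (next power of 2).

Standard algorithm: 25^3 = 15625 multiplications
Strassen's algorithm: 7^(log2(32)) = 7^5 = 16807 multiplications
Difference: 15625 - 16807 = -1182 (Strassen uses MORE here due to padding overhead — for small or just-over-power-of-2 n, padding can outweigh the per-level savings)

Standard: 15625 multiplications (25^3). Strassen: 16807 multiplications (7^5, after padding to 32x32). Strassen reduces 8 recursive multiplications to 7 at each level.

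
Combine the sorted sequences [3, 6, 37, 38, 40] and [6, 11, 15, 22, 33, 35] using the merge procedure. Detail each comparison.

Merging process:

Compare 3 vs 6: take 3 from left. Merged: [3]
Compare 6 vs 6: take 6 from left. Merged: [3, 6]
Compare 37 vs 6: take 6 from right. Merged: [3, 6, 6]
Compare 37 vs 11: take 11 from right. Merged: [3, 6, 6, 11]
Compare 37 vs 15: take 15 from right. Merged: [3, 6, 6, 11, 15]
Compare 37 vs 22: take 22 from right. Merged: [3, 6, 6, 11, 15, 22]
Compare 37 vs 33: take 33 from right. Merged: [3, 6, 6, 11, 15, 22, 33]
Compare 37 vs 35: take 35 from right. Merged: [3, 6, 6, 11, 15, 22, 33, 35]
Append remaining from left: [37, 38, 40]. Merged: [3, 6, 6, 11, 15, 22, 33, 35, 37, 38, 40]

Final merged array: [3, 6, 6, 11, 15, 22, 33, 35, 37, 38, 40]
Total comparisons: 8

The merged array is [3, 6, 6, 11, 15, 22, 33, 35, 37, 38, 40], requiring 8 comparisons. The merge step runs in O(n) time where n is the total number of elements.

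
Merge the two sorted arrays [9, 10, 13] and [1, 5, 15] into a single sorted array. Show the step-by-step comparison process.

Merging process:

Compare 9 vs 1: take 1 from right. Merged: [1]
Compare 9 vs 5: take 5 from right. Merged: [1, 5]
Compare 9 vs 15: take 9 from left. Merged: [1, 5, 9]
Compare 10 vs 15: take 10 from left. Merged: [1, 5, 9, 10]
Compare 13 vs 15: take 13 from left. Merged: [1, 5, 9, 10, 13]
Append remaining from right: [15]. Merged: [1, 5, 9, 10, 13, 15]

Final merged array: [1, 5, 9, 10, 13, 15]
Total comparisons: 5

The merged array is [1, 5, 9, 10, 13, 15], requiring 5 comparisons. The merge step runs in O(n) time where n is the total number of elements.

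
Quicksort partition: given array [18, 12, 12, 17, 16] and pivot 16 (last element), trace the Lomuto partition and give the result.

Lomuto partition with pivot = 16:

Initial array: [18, 12, 12, 17, 16]

arr[0]=18 > 16: no swap
arr[1]=12 <= 16: swap with position 0, array becomes [12, 18, 12, 17, 16]
arr[2]=12 <= 16: swap with position 1, array becomes [12, 12, 18, 17, 16]
arr[3]=17 > 16: no swap

Place pivot at position 2: [12, 12, 16, 17, 18]
Pivot position: 2

After partitioning with pivot 16, the array becomes [12, 12, 16, 17, 18]. The pivot is placed at index 2. All elements to the left of the pivot are <= 16, and all elements to the right are > 16.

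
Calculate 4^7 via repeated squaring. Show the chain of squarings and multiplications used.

Computing 4^7 by squaring (build up from 4^1; each line after the first costs one multiplication):

4^1 = 4
4^2 = (4^1)^2 = 4^2 = 16
4^3 = 4 * 4^2 = 4 * 16 = 64
4^6 = (4^3)^2 = 64^2 = 4096
4^7 = 4 * 4^6 = 4 * 4096 = 16384

Result: 16384
Multiplications needed: 4 (4 lines after 4^1)

4^7 = 16384. Using exponentiation by squaring, this requires 4 multiplications. The key idea: if the exponent is even, square the half-power; if odd, multiply by the base once.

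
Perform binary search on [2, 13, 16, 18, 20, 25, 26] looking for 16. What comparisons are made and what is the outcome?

Binary search for 16 in [2, 13, 16, 18, 20, 25, 26]:

lo=0, hi=6, mid=3, arr[mid]=18 -> 18 > 16, search left half
lo=0, hi=2, mid=1, arr[mid]=13 -> 13 < 16, search right half
lo=2, hi=2, mid=2, arr[mid]=16 -> Found target at index 2!

Binary search finds 16 at index 2 after 3 comparisons. The search repeatedly halves the search space by comparing with the middle element.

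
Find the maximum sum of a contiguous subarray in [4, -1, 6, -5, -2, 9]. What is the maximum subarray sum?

Using Kadane's algorithm on [4, -1, 6, -5, -2, 9]:

Scanning through the array:
Position 1 (value -1): max_ending_here = 3, max_so_far = 4
Position 2 (value 6): max_ending_here = 9, max_so_far = 9
Position 3 (value -5): max_ending_here = 4, max_so_far = 9
Position 4 (value -2): max_ending_here = 2, max_so_far = 9
Position 5 (value 9): max_ending_here = 11, max_so_far = 11

Maximum subarray: [4, -1, 6, -5, -2, 9]
Maximum sum: 11

The maximum subarray is [4, -1, 6, -5, -2, 9] with sum 11. This subarray runs from index 0 to index 5.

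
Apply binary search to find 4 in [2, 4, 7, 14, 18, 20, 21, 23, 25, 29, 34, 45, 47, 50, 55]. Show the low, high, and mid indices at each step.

Binary search for 4 in [2, 4, 7, 14, 18, 20, 21, 23, 25, 29, 34, 45, 47, 50, 55]:

lo=0, hi=14, mid=7, arr[mid]=23 -> 23 > 4, search left half
lo=0, hi=6, mid=3, arr[mid]=14 -> 14 > 4, search left half
lo=0, hi=2, mid=1, arr[mid]=4 -> Found target at index 1!

Binary search finds 4 at index 1 after 3 comparisons. The search repeatedly halves the search space by comparing with the middle element.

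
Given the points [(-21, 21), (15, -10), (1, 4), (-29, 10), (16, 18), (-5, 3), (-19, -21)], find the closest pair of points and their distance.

Computing all pairwise distances among 7 points:

d((-21, 21), (15, -10)) = 47.5079
d((-21, 21), (1, 4)) = 27.8029
d((-21, 21), (-29, 10)) = 13.6015
d((-21, 21), (16, 18)) = 37.1214
d((-21, 21), (-5, 3)) = 24.0832
d((-21, 21), (-19, -21)) = 42.0476
d((15, -10), (1, 4)) = 19.799
d((15, -10), (-29, 10)) = 48.3322
d((15, -10), (16, 18)) = 28.0179
d((15, -10), (-5, 3)) = 23.8537
d((15, -10), (-19, -21)) = 35.7351
d((1, 4), (-29, 10)) = 30.5941
d((1, 4), (16, 18)) = 20.5183
d((1, 4), (-5, 3)) = 6.0828 <-- minimum
d((1, 4), (-19, -21)) = 32.0156
d((-29, 10), (16, 18)) = 45.7056
d((-29, 10), (-5, 3)) = 25.0
d((-29, 10), (-19, -21)) = 32.573
d((16, 18), (-5, 3)) = 25.807
d((16, 18), (-19, -21)) = 52.4023
d((-5, 3), (-19, -21)) = 27.7849

Closest pair: (1, 4) and (-5, 3) with distance 6.0828

The closest pair is (1, 4) and (-5, 3) with Euclidean distance 6.0828. For 7 points, brute-force pairwise comparison is shown above. For large n, the divide-and-conquer algorithm (sort by x, recurse on halves, check the dividing strip) achieves O(n log n).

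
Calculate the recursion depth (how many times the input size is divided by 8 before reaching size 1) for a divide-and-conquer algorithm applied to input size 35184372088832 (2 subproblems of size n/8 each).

For divide and conquer with division factor 8:

Problem sizes at each level:
Level 0: 35184372088832
Level 1: 4398046511104
Level 2: 549755813888
Level 3: 68719476736
Level 4: 8589934592
Level 5: 1073741824
Level 6: 134217728
Level 7: 16777216
Level 8: 2097152
Level 9: 262144
Level 10: 32768
Level 11: 4096
Level 12: 512
Level 13: 64
Level 14: 8
Level 15: 1

The root is level 0 and the size-1 base case is level 15 (the tree spans levels 0 through 15, i.e. 16 levels counting the root), so the depth is the number of divisions: log_8(35184372088832) = 15

The recursion tree depth is log_8(35184372088832) = 15. At each level, the problem size is divided by 8, so it takes 15 divisions to reduce to a base case of size 1. The algorithm makes 2 recursive calls at each level.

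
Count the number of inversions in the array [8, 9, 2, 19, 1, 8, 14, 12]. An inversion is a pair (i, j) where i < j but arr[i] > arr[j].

Finding inversions in [8, 9, 2, 19, 1, 8, 14, 12]:

(0, 2): arr[0]=8 > arr[2]=2
(0, 4): arr[0]=8 > arr[4]=1
(1, 2): arr[1]=9 > arr[2]=2
(1, 4): arr[1]=9 > arr[4]=1
(1, 5): arr[1]=9 > arr[5]=8
(2, 4): arr[2]=2 > arr[4]=1
(3, 4): arr[3]=19 > arr[4]=1
(3, 5): arr[3]=19 > arr[5]=8
(3, 6): arr[3]=19 > arr[6]=14
(3, 7): arr[3]=19 > arr[7]=12
(6, 7): arr[6]=14 > arr[7]=12

Total inversions: 11

The array has 11 inversion(s): (0,2), (0,4), (1,2), (1,4), (1,5), (2,4), (3,4), (3,5), (3,6), (3,7), (6,7). Each pair (i,j) satisfies i < j and arr[i] > arr[j].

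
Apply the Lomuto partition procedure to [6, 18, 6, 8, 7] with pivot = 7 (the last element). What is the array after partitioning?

Lomuto partition with pivot = 7:

Initial array: [6, 18, 6, 8, 7]

arr[0]=6 <= 7: swap with position 0, array becomes [6, 18, 6, 8, 7]
arr[1]=18 > 7: no swap
arr[2]=6 <= 7: swap with position 1, array becomes [6, 6, 18, 8, 7]
arr[3]=8 > 7: no swap

Place pivot at position 2: [6, 6, 7, 8, 18]
Pivot position: 2

After partitioning with pivot 7, the array becomes [6, 6, 7, 8, 18]. The pivot is placed at index 2. All elements to the left of the pivot are <= 7, and all elements to the right are > 7.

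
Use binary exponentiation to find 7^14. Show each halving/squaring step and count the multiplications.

Computing 7^14 by squaring (build up from 7^1; each line after the first costs one multiplication):

7^1 = 7
7^2 = (7^1)^2 = 7^2 = 49
7^3 = 7 * 7^2 = 7 * 49 = 343
7^6 = (7^3)^2 = 343^2 = 117649
7^7 = 7 * 7^6 = 7 * 117649 = 823543
7^14 = (7^7)^2 = 823543^2 = 678223072849

Result: 678223072849
Multiplications needed: 5 (5 lines after 7^1)

7^14 = 678223072849. Using exponentiation by squaring, this requires 5 multiplications. The key idea: if the exponent is even, square the half-power; if odd, multiply by the base once.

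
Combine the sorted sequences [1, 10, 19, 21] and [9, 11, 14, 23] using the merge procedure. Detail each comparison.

Merging process:

Compare 1 vs 9: take 1 from left. Merged: [1]
Compare 10 vs 9: take 9 from right. Merged: [1, 9]
Compare 10 vs 11: take 10 from left. Merged: [1, 9, 10]
Compare 19 vs 11: take 11 from right. Merged: [1, 9, 10, 11]
Compare 19 vs 14: take 14 from right. Merged: [1, 9, 10, 11, 14]
Compare 19 vs 23: take 19 from left. Merged: [1, 9, 10, 11, 14, 19]
Compare 21 vs 23: take 21 from left. Merged: [1, 9, 10, 11, 14, 19, 21]
Append remaining from right: [23]. Merged: [1, 9, 10, 11, 14, 19, 21, 23]

Final merged array: [1, 9, 10, 11, 14, 19, 21, 23]
Total comparisons: 7

The merged array is [1, 9, 10, 11, 14, 19, 21, 23], requiring 7 comparisons. The merge step runs in O(n) time where n is the total number of elements.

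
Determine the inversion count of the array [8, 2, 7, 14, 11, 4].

Finding inversions in [8, 2, 7, 14, 11, 4]:

(0, 1): arr[0]=8 > arr[1]=2
(0, 2): arr[0]=8 > arr[2]=7
(0, 5): arr[0]=8 > arr[5]=4
(2, 5): arr[2]=7 > arr[5]=4
(3, 4): arr[3]=14 > arr[4]=11
(3, 5): arr[3]=14 > arr[5]=4
(4, 5): arr[4]=11 > arr[5]=4

Total inversions: 7

The array has 7 inversion(s): (0,1), (0,2), (0,5), (2,5), (3,4), (3,5), (4,5). Each pair (i,j) satisfies i < j and arr[i] > arr[j].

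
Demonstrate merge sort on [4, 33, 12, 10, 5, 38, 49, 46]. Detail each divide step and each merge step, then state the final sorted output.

Merge sort trace:

Split: [4, 33, 12, 10, 5, 38, 49, 46] -> [4, 33, 12, 10] and [5, 38, 49, 46]
  Split: [4, 33, 12, 10] -> [4, 33] and [12, 10]
    Split: [4, 33] -> [4] and [33]
    Merge: [4] + [33] -> [4, 33]
    Split: [12, 10] -> [12] and [10]
    Merge: [12] + [10] -> [10, 12]
  Merge: [4, 33] + [10, 12] -> [4, 10, 12, 33]
  Split: [5, 38, 49, 46] -> [5, 38] and [49, 46]
    Split: [5, 38] -> [5] and [38]
    Merge: [5] + [38] -> [5, 38]
    Split: [49, 46] -> [49] and [46]
    Merge: [49] + [46] -> [46, 49]
  Merge: [5, 38] + [46, 49] -> [5, 38, 46, 49]
Merge: [4, 10, 12, 33] + [5, 38, 46, 49] -> [4, 5, 10, 12, 33, 38, 46, 49]

Final sorted array: [4, 5, 10, 12, 33, 38, 46, 49]

The merge sort proceeds by recursively splitting the array and merging sorted halves.
After all merges, the sorted array is [4, 5, 10, 12, 33, 38, 46, 49].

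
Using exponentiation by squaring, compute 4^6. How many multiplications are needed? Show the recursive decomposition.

Computing 4^6 by squaring (build up from 4^1; each line after the first costs one multiplication):

4^1 = 4
4^2 = (4^1)^2 = 4^2 = 16
4^3 = 4 * 4^2 = 4 * 16 = 64
4^6 = (4^3)^2 = 64^2 = 4096

Result: 4096
Multiplications needed: 3 (3 lines after 4^1)

4^6 = 4096. Using exponentiation by squaring, this requires 3 multiplications. The key idea: if the exponent is even, square the half-power; if odd, multiply by the base once.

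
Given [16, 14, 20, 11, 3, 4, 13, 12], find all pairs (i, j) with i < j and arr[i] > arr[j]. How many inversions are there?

Finding inversions in [16, 14, 20, 11, 3, 4, 13, 12]:

(0, 1): arr[0]=16 > arr[1]=14
(0, 3): arr[0]=16 > arr[3]=11
(0, 4): arr[0]=16 > arr[4]=3
(0, 5): arr[0]=16 > arr[5]=4
(0, 6): arr[0]=16 > arr[6]=13
(0, 7): arr[0]=16 > arr[7]=12
(1, 3): arr[1]=14 > arr[3]=11
(1, 4): arr[1]=14 > arr[4]=3
(1, 5): arr[1]=14 > arr[5]=4
(1, 6): arr[1]=14 > arr[6]=13
(1, 7): arr[1]=14 > arr[7]=12
(2, 3): arr[2]=20 > arr[3]=11
(2, 4): arr[2]=20 > arr[4]=3
(2, 5): arr[2]=20 > arr[5]=4
(2, 6): arr[2]=20 > arr[6]=13
(2, 7): arr[2]=20 > arr[7]=12
(3, 4): arr[3]=11 > arr[4]=3
(3, 5): arr[3]=11 > arr[5]=4
(6, 7): arr[6]=13 > arr[7]=12

Total inversions: 19

The array has 19 inversion(s): (0,1), (0,3), (0,4), (0,5), (0,6), (0,7), (1,3), (1,4), (1,5), (1,6), (1,7), (2,3), (2,4), (2,5), (2,6), (2,7), (3,4), (3,5), (6,7). Each pair (i,j) satisfies i < j and arr[i] > arr[j].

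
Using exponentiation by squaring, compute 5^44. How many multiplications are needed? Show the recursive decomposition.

Computing 5^44 by squaring (build up from 5^1; each line after the first costs one multiplication):

5^1 = 5
5^2 = (5^1)^2 = 5^2 = 25
5^4 = (5^2)^2 = 25^2 = 625
5^5 = 5 * 5^4 = 5 * 625 = 3125
5^10 = (5^5)^2 = 3125^2 = 9765625
5^11 = 5 * 5^10 = 5 * 9765625 = 48828125
5^22 = (5^11)^2 = 48828125^2 = 2384185791015625
5^44 = (5^22)^2 = 2384185791015625^2 = 5684341886080801486968994140625

Result: 5684341886080801486968994140625
Multiplications needed: 7 (7 lines after 5^1)

5^44 = 5684341886080801486968994140625. Using exponentiation by squaring, this requires 7 multiplications. The key idea: if the exponent is even, square the half-power; if odd, multiply by the base once.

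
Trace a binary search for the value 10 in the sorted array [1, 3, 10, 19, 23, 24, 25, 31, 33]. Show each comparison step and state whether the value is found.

Binary search for 10 in [1, 3, 10, 19, 23, 24, 25, 31, 33]:

lo=0, hi=8, mid=4, arr[mid]=23 -> 23 > 10, search left half
lo=0, hi=3, mid=1, arr[mid]=3 -> 3 < 10, search right half
lo=2, hi=3, mid=2, arr[mid]=10 -> Found target at index 2!

Binary search finds 10 at index 2 after 3 comparisons. The search repeatedly halves the search space by comparing with the middle element.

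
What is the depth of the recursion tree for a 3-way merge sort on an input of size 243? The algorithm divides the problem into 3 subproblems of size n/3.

For divide and conquer with division factor 3:

Problem sizes at each level:
Level 0: 243
Level 1: 81
Level 2: 27
Level 3: 9
Level 4: 3
Level 5: 1

The root is level 0 and the size-1 base case is level 5 (the tree spans levels 0 through 5, i.e. 6 levels counting the root), so the depth is the number of divisions: log_3(243) = 5

The recursion tree depth is log_3(243) = 5. At each level, the problem size is divided by 3, so it takes 5 divisions to reduce to a base case of size 1. The algorithm makes 3 recursive calls at each level.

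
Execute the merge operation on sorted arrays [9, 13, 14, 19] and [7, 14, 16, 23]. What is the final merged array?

Merging process:

Compare 9 vs 7: take 7 from right. Merged: [7]
Compare 9 vs 14: take 9 from left. Merged: [7, 9]
Compare 13 vs 14: take 13 from left. Merged: [7, 9, 13]
Compare 14 vs 14: take 14 from left. Merged: [7, 9, 13, 14]
Compare 19 vs 14: take 14 from right. Merged: [7, 9, 13, 14, 14]
Compare 19 vs 16: take 16 from right. Merged: [7, 9, 13, 14, 14, 16]
Compare 19 vs 23: take 19 from left. Merged: [7, 9, 13, 14, 14, 16, 19]
Append remaining from right: [23]. Merged: [7, 9, 13, 14, 14, 16, 19, 23]

Final merged array: [7, 9, 13, 14, 14, 16, 19, 23]
Total comparisons: 7

The merged array is [7, 9, 13, 14, 14, 16, 19, 23], requiring 7 comparisons. The merge step runs in O(n) time where n is the total number of elements.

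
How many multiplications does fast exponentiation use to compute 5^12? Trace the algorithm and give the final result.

Computing 5^12 by squaring (build up from 5^1; each line after the first costs one multiplication):

5^1 = 5
5^2 = (5^1)^2 = 5^2 = 25
5^3 = 5 * 5^2 = 5 * 25 = 125
5^6 = (5^3)^2 = 125^2 = 15625
5^12 = (5^6)^2 = 15625^2 = 244140625

Result: 244140625
Multiplications needed: 4 (4 lines after 5^1)

5^12 = 244140625. Using exponentiation by squaring, this requires 4 multiplications. The key idea: if the exponent is even, square the half-power; if odd, multiply by the base once.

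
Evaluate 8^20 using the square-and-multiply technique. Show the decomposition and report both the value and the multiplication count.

Computing 8^20 by squaring (build up from 8^1; each line after the first costs one multiplication):

8^1 = 8
8^2 = (8^1)^2 = 8^2 = 64
8^4 = (8^2)^2 = 64^2 = 4096
8^5 = 8 * 8^4 = 8 * 4096 = 32768
8^10 = (8^5)^2 = 32768^2 = 1073741824
8^20 = (8^10)^2 = 1073741824^2 = 1152921504606846976

Result: 1152921504606846976
Multiplications needed: 5 (5 lines after 8^1)

8^20 = 1152921504606846976. Using exponentiation by squaring, this requires 5 multiplications. The key idea: if the exponent is even, square the half-power; if odd, multiply by the base once.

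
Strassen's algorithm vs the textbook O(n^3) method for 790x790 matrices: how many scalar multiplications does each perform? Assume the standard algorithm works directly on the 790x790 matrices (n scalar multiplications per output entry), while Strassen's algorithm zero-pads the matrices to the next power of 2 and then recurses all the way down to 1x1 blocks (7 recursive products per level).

Matrix multiplication for 790x790 matrices:

Strassen's algorithm requires power-of-2 dimensions. Pad 790x790 to 1024x1024 (next power of 2).

Standard algorithm: 790^3 = 493039000 multiplications
Strassen's algorithm: 7^(log2(1024)) = 7^10 = 282475249 multiplications
Savings: 493039000 - 282475249 = 210563751 multiplications

Standard: 493039000 multiplications (790^3). Strassen: 282475249 multiplications (7^10, after padding to 1024x1024). Strassen reduces 8 recursive multiplications to 7 at each level.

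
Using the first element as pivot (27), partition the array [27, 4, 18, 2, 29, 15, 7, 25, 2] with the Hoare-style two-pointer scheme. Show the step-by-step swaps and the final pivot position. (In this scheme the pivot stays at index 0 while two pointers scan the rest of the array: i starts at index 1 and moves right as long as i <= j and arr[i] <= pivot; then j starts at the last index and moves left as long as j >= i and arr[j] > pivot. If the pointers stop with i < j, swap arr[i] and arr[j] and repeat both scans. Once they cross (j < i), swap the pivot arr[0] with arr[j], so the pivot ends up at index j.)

Hoare-style two-pointer partition with pivot = 27:

Initial array: [27, 4, 18, 2, 29, 15, 7, 25, 2]

Pointers start at i = 1, j = 8.
i stops at index 4 (arr[4]=29 > 27), j stops at index 8 (arr[8]=2 <= 27): swap arr[4] and arr[8], array becomes [27, 4, 18, 2, 2, 15, 7, 25, 29]
i ends at 8, j ends at 7: the pointers have crossed (j < i), so scanning stops.

Swap pivot arr[0] with arr[7] to place pivot at position 7: [25, 4, 18, 2, 2, 15, 7, 27, 29]
Pivot position: 7

After partitioning with pivot 27, the array becomes [25, 4, 18, 2, 2, 15, 7, 27, 29]. The pivot is placed at index 7. All elements to the left of the pivot are <= 27, and all elements to the right are > 27.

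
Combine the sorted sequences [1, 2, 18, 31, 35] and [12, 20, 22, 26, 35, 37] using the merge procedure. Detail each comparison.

Merging process:

Compare 1 vs 12: take 1 from left. Merged: [1]
Compare 2 vs 12: take 2 from left. Merged: [1, 2]
Compare 18 vs 12: take 12 from right. Merged: [1, 2, 12]
Compare 18 vs 20: take 18 from left. Merged: [1, 2, 12, 18]
Compare 31 vs 20: take 20 from right. Merged: [1, 2, 12, 18, 20]
Compare 31 vs 22: take 22 from right. Merged: [1, 2, 12, 18, 20, 22]
Compare 31 vs 26: take 26 from right. Merged: [1, 2, 12, 18, 20, 22, 26]
Compare 31 vs 35: take 31 from left. Merged: [1, 2, 12, 18, 20, 22, 26, 31]
Compare 35 vs 35: take 35 from left. Merged: [1, 2, 12, 18, 20, 22, 26, 31, 35]
Append remaining from right: [35, 37]. Merged: [1, 2, 12, 18, 20, 22, 26, 31, 35, 35, 37]

Final merged array: [1, 2, 12, 18, 20, 22, 26, 31, 35, 35, 37]
Total comparisons: 9

The merged array is [1, 2, 12, 18, 20, 22, 26, 31, 35, 35, 37], requiring 9 comparisons. The merge step runs in O(n) time where n is the total number of elements.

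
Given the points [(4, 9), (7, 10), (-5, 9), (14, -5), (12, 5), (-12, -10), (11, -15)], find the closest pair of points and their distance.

Computing all pairwise distances among 7 points:

d((4, 9), (7, 10)) = 3.1623 <-- minimum
d((4, 9), (-5, 9)) = 9.0
d((4, 9), (14, -5)) = 17.2047
d((4, 9), (12, 5)) = 8.9443
d((4, 9), (-12, -10)) = 24.8395
d((4, 9), (11, -15)) = 25.0
d((7, 10), (-5, 9)) = 12.0416
d((7, 10), (14, -5)) = 16.5529
d((7, 10), (12, 5)) = 7.0711
d((7, 10), (-12, -10)) = 27.5862
d((7, 10), (11, -15)) = 25.318
d((-5, 9), (14, -5)) = 23.6008
d((-5, 9), (12, 5)) = 17.4642
d((-5, 9), (-12, -10)) = 20.2485
d((-5, 9), (11, -15)) = 28.8444
d((14, -5), (12, 5)) = 10.198
d((14, -5), (-12, -10)) = 26.4764
d((14, -5), (11, -15)) = 10.4403
d((12, 5), (-12, -10)) = 28.3019
d((12, 5), (11, -15)) = 20.025
d((-12, -10), (11, -15)) = 23.5372

Closest pair: (4, 9) and (7, 10) with distance 3.1623

The closest pair is (4, 9) and (7, 10) with Euclidean distance 3.1623. For 7 points, brute-force pairwise comparison is shown above. For large n, the divide-and-conquer algorithm (sort by x, recurse on halves, check the dividing strip) achieves O(n log n).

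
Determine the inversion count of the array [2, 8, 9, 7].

Finding inversions in [2, 8, 9, 7]:

(1, 3): arr[1]=8 > arr[3]=7
(2, 3): arr[2]=9 > arr[3]=7

Total inversions: 2

The array has 2 inversion(s): (1,3), (2,3). Each pair (i,j) satisfies i < j and arr[i] > arr[j].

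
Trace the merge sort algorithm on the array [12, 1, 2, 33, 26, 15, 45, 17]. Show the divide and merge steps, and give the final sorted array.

Merge sort trace:

Split: [12, 1, 2, 33, 26, 15, 45, 17] -> [12, 1, 2, 33] and [26, 15, 45, 17]
  Split: [12, 1, 2, 33] -> [12, 1] and [2, 33]
    Split: [12, 1] -> [12] and [1]
    Merge: [12] + [1] -> [1, 12]
    Split: [2, 33] -> [2] and [33]
    Merge: [2] + [33] -> [2, 33]
  Merge: [1, 12] + [2, 33] -> [1, 2, 12, 33]
  Split: [26, 15, 45, 17] -> [26, 15] and [45, 17]
    Split: [26, 15] -> [26] and [15]
    Merge: [26] + [15] -> [15, 26]
    Split: [45, 17] -> [45] and [17]
    Merge: [45] + [17] -> [17, 45]
  Merge: [15, 26] + [17, 45] -> [15, 17, 26, 45]
Merge: [1, 2, 12, 33] + [15, 17, 26, 45] -> [1, 2, 12, 15, 17, 26, 33, 45]

Final sorted array: [1, 2, 12, 15, 17, 26, 33, 45]

The merge sort proceeds by recursively splitting the array and merging sorted halves.
After all merges, the sorted array is [1, 2, 12, 15, 17, 26, 33, 45].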